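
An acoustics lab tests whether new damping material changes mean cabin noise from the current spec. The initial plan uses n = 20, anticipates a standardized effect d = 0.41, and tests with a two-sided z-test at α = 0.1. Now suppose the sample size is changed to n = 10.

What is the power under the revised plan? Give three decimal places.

Power ≈ 0.365

With n = 10: δ = d·√n = 0.41 × √10 = 1.2965. Critical value z_{0.05} = 1.645.
Revised power = Φ(δ − 1.645) + Φ(−δ − 1.645) = Φ(-0.348) + Φ(-2.941) = 0.3638 + 0.0016 = 0.3654.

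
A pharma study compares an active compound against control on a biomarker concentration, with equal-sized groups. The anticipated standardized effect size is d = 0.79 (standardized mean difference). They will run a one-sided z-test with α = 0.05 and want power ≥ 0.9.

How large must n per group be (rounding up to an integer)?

Set Φ(δ − 1.645) = 0.9; then δ − 1.645 = Φ⁻¹(0.9) = 1.282, giving δ = 2.926.
δ = d·√(n/2) ⇒ n = 2(δ/d)² = 2 × (2.926 / 0.79)² = 27.44.
Rounding up, n = 28 per group.

n = 28 per group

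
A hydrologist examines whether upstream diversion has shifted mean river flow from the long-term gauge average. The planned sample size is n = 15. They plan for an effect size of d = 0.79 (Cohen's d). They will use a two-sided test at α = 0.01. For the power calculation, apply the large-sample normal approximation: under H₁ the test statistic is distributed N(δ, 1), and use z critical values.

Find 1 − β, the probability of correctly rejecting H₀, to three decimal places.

Noncentrality parameter: δ = d·√n = 0.79 × √15 = 3.0597
Critical value for a two-sided test at α = 0.01: z_{α/2} = 2.576.
Power = Φ(δ − 2.576) + Φ(−δ − 2.576) = Φ(0.484) + Φ(-5.635) = 0.6857 + 0.0000 = 0.6857.

Power ≈ 0.686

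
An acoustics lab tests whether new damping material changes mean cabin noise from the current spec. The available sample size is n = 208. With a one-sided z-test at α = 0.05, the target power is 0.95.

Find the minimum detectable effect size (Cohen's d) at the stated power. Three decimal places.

Need Φ(δ − 1.645) = 0.95, so δ = 1.645 + 1.645 = 3.290.
δ = d·√n ⇒ d = δ/√n = 3.290/√208 = 0.2281.

d ≈ 0.228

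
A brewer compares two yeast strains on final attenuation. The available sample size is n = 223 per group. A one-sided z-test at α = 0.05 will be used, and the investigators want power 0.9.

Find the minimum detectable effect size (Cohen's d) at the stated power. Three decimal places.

d ≈ 0.277

Need Φ(δ − 1.645) = 0.9, so δ = 1.645 + 1.282 = 2.926.
δ = d·√(n/2) ⇒ d = δ/√(n/2) = 2.926/√(223/2) = 0.2771.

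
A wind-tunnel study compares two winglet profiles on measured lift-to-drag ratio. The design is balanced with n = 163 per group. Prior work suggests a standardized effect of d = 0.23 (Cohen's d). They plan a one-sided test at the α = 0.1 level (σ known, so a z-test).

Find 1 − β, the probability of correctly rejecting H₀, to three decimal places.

Noncentrality parameter: δ = d·√(n/2) = 0.23 × √(163/2) = 2.0764
One-sided α = 0.1 → critical value z_{0.1} = 1.282.
Power = P(Z > 1.282 − δ) = Φ(0.795) = 0.7866.

Power ≈ 0.787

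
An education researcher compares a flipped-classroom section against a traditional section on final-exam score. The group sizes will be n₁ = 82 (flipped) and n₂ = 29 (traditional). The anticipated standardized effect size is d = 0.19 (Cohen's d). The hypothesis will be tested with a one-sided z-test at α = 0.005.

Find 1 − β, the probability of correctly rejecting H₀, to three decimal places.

Noncentrality parameter: δ = d / √(1/n₁ + 1/n₂) = 0.19 / √(1/82 + 1/29) = 0.8794
One-sided α = 0.005 → critical value z_{0.005} = 2.576.
Power = P(Z > 2.576 − δ) = Φ(-1.696) = 0.0449.

Power ≈ 0.045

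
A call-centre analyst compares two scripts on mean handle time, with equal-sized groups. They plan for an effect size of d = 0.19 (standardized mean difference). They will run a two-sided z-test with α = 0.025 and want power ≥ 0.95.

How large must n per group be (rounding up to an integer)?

Set Φ(δ − 2.241) = 0.95; then δ − 2.241 = Φ⁻¹(0.95) = 1.645, giving δ = 3.886.
(Ignoring the negligible lower-tail rejection probability gives the usual closed-form inversion.)
δ = d·√(n/2) ⇒ n = 2(δ/d)² = 2 × (3.886 / 0.19)² = 836.73.
Rounding up, n = 837 per group.

n = 837 per group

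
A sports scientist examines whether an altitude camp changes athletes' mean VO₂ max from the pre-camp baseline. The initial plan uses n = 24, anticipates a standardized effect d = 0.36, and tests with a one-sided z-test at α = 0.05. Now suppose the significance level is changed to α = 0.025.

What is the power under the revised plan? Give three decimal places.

Power ≈ 0.422

δ = d·√n = 0.36 × √24 = 1.7636 (unchanged). New critical value: z_{0.025} = 1.960.
Revised power = Φ(δ − 1.960) = Φ(-0.196) = 0.4222.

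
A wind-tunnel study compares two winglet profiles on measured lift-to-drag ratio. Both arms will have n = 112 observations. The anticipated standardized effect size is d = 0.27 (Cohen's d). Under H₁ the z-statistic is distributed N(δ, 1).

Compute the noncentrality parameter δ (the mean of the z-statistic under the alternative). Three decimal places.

δ ≈ 2.020

δ = d·√(n/2) = 0.27 × √(112/2) = 2.0205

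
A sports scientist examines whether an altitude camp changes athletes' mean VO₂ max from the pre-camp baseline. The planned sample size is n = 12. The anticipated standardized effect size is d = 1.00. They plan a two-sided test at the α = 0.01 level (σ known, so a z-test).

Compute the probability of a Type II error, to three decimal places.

Noncentrality parameter: δ = d·√n = 1.00 × √12 = 3.4641
Critical value for a two-sided test at α = 0.01: z_{α/2} = 2.576.
Power = Φ(δ − 2.576) + Φ(−δ − 2.576) = Φ(0.888) + Φ(-6.040) = 0.8128 + 0.0000 = 0.8128.
Type II error: β = 1 − power = 1 − 0.8128 = 0.1872.

β ≈ 0.187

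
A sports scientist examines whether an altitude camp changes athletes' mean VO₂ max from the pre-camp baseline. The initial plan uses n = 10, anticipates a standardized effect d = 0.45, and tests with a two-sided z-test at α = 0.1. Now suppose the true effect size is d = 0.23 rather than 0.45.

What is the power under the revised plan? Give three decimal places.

Power ≈ 0.188

With d = 0.23: δ = d·√n = 0.23 × √10 = 0.7273. Critical value z_{0.05} = 1.645.
Revised power = Φ(δ − 1.645) + Φ(−δ − 1.645) = Φ(-0.918) + Φ(-2.372) = 0.1794 + 0.0088 = 0.1883.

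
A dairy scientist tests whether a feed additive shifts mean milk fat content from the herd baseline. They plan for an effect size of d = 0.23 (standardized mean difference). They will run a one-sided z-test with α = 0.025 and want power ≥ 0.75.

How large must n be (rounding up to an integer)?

n = 132

For power 0.75 need Φ(δ − z_{0.025}) = 0.75, so δ = z_{0.025} + z_{0.25} = 1.960 + 0.674 = 2.634.
δ = d·√n ⇒ n = (δ/d)² = (2.634 / 0.23)² = 131.20.
Round up to the next whole unit.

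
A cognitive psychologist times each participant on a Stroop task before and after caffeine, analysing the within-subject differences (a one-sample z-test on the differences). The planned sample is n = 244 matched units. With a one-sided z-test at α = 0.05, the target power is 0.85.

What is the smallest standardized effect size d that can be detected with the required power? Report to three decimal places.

Required noncentrality: δ = z_{0.05} + z_{0.15} = 1.645 + 1.036 = 2.681.
δ = d·√n ⇒ d = δ/√n = 2.681/√244 = 0.1717.

d ≈ 0.172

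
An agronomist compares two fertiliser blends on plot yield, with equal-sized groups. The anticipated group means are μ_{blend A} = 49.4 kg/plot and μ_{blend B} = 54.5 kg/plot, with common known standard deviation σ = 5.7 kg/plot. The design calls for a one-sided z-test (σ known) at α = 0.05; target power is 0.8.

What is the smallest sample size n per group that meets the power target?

Standardized effect: d = |μ_{blend A} − μ_{blend B}| / σ = |49.4 − 54.5| / 5.7 = 0.8947
For power 0.8 need Φ(δ − z_{0.05}) = 0.8, so δ = z_{0.05} + z_{0.20} = 1.645 + 0.842 = 2.486.
δ = d·√(n/2) ⇒ n = 2(δ/d)² = 2 × (2.486 / 0.8947)² = 15.45.
Round up to the next whole unit.

n = 16 per group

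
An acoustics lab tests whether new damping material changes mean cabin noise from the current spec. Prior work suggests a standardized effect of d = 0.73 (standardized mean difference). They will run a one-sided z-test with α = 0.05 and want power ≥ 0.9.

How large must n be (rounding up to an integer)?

Set Φ(δ − 1.645) = 0.9; then δ − 1.645 = Φ⁻¹(0.9) = 1.282, giving δ = 2.926.
δ = d·√n ⇒ n = (δ/d)² = (2.926 / 0.73)² = 16.07.
Round up to the next whole unit.

n = 17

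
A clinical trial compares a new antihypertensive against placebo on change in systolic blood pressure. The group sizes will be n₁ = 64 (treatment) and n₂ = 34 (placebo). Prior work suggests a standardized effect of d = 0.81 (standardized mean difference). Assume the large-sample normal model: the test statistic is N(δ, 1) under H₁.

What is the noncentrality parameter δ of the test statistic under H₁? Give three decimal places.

δ ≈ 3.817

The noncentrality parameter scales effect size by the design's sample-size factor: δ = d / √(1/n₁ + 1/n₂) = 0.81 / √(1/64 + 1/34) = 3.8168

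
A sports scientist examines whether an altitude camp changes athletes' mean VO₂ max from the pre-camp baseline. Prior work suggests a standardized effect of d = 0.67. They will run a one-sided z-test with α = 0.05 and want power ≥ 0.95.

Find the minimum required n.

n = 25

Set Φ(δ − 1.645) = 0.95; then δ − 1.645 = Φ⁻¹(0.95) = 1.645, giving δ = 3.290.
δ = d·√n ⇒ n = (δ/d)² = (3.290 / 0.67)² = 24.11.
Round up to the next whole unit.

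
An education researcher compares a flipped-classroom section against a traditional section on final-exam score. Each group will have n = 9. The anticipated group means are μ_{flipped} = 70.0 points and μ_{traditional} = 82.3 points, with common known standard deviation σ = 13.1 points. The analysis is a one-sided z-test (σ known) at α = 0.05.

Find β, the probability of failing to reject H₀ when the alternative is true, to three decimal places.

β ≈ 0.364

Standardized effect: d = |μ_{flipped} − μ_{traditional}| / σ = |70.0 − 82.3| / 13.1 = 0.9389
Noncentrality parameter: δ = d·√(n/2) = 0.9389 × √(9/2) = 1.9918
One-sided α = 0.05 → critical value z_{0.05} = 1.645.
Power = Φ(δ − 1.645) = Φ(0.347) = 0.6357.
Type II error: β = 1 − power = 1 − 0.6357 = 0.3643.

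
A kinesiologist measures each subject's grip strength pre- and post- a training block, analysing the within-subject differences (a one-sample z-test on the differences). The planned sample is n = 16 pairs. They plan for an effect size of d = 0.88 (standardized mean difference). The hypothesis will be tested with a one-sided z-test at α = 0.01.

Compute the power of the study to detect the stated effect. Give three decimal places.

Power ≈ 0.884

Noncentrality parameter: δ = d·√n = 0.88 × √16 = 3.5200
One-sided α = 0.01 → critical value z_{0.01} = 2.326.
Power = P(Z > 2.326 − δ) = Φ(1.194) = 0.8837.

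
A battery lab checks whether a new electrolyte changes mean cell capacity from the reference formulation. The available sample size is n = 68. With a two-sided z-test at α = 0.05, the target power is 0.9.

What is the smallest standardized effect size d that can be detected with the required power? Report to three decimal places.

Need Φ(δ − 1.960) = 0.9, so δ = 1.960 + 1.282 = 3.242.
(The second rejection-region term Φ(−δ − z_{α/2}) is negligible and dropped.)
δ = d·√n ⇒ d = δ/√n = 3.242/√68 = 0.3931.

d ≈ 0.393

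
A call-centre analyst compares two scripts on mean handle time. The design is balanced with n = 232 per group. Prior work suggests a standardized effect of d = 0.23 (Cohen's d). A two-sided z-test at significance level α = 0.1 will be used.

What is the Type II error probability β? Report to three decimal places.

β ≈ 0.203

Noncentrality parameter: δ = d·√(n/2) = 0.23 × √(232/2) = 2.4772
Critical value for a two-sided test at α = 0.1: z_{α/2} = 1.645.
Power = Φ(δ − 1.645) + Φ(−δ − 1.645) = Φ(0.832) + Φ(-4.122) = 0.7974 + 0.0000 = 0.7974.
Type II error: β = 1 − power = 1 − 0.7974 = 0.2026.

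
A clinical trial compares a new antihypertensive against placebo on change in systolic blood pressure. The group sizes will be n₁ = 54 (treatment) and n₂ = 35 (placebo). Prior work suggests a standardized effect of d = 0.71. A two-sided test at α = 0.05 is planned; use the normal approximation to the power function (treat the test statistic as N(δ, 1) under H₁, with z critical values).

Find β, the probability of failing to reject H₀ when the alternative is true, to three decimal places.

β ≈ 0.095

Noncentrality parameter: δ = d / √(1/n₁ + 1/n₂) = 0.71 / √(1/54 + 1/35) = 3.2719
Critical value for a two-sided test at α = 0.05: z_{α/2} = 1.960.
Power = Φ(δ − 1.960) + Φ(−δ − 1.960) = Φ(1.312) + Φ(-5.232) = 0.9052 + 0.0000 = 0.9052.
Type II error: β = 1 − power = 1 − 0.9052 = 0.0948.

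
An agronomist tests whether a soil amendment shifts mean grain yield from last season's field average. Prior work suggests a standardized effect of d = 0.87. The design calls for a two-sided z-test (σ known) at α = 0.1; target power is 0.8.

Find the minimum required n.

Set Φ(δ − 1.645) = 0.8; then δ − 1.645 = Φ⁻¹(0.8) = 0.842, giving δ = 2.486.
(The Φ(−δ − z_{α/2}) term is vanishingly small for δ > 0 and is dropped in the standard sample-size formula.)
δ = d·√n ⇒ n = (δ/d)² = (2.486 / 0.87)² = 8.17.
Rounding up, n = 9.

n = 9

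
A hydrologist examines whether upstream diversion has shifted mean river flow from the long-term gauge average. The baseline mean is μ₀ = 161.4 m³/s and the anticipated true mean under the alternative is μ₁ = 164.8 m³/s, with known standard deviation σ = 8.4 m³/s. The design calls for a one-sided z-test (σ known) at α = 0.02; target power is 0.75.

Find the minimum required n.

Standardized effect: d = |μ₁ − μ₀| / σ = |164.8 − 161.4| / 8.4 = 0.4048
Set Φ(δ − 2.054) = 0.75; then δ − 2.054 = Φ⁻¹(0.75) = 0.674, giving δ = 2.728.
δ = d·√n ⇒ n = (δ/d)² = (2.728 / 0.4048)² = 45.43.
Round up to the next whole unit.

n = 46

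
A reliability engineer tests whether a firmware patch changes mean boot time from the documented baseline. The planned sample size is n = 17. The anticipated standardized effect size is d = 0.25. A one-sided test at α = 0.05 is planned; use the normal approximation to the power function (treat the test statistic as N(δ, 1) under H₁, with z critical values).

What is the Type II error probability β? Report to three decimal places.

Noncentrality parameter: δ = d·√n = 0.25 × √17 = 1.0308
Critical value for a one-sided test at α = 0.05: z_α = 1.645.
Power = Φ(δ − 1.645) = Φ(-0.614) = 0.2696.
Type II error: β = 1 − power = 1 − 0.2696 = 0.7304.

β ≈ 0.730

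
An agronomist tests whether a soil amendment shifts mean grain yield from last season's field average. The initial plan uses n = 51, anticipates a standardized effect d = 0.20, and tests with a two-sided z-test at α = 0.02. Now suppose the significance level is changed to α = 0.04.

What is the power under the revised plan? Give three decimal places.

Power ≈ 0.266

δ = d·√n = 0.20 × √51 = 1.4283 (unchanged). New critical value: z_{0.02} = 2.054.
Revised power = Φ(δ − 2.054) + Φ(−δ − 2.054) = Φ(-0.625) + Φ(-3.482) = 0.2658 + 0.0002 = 0.2661.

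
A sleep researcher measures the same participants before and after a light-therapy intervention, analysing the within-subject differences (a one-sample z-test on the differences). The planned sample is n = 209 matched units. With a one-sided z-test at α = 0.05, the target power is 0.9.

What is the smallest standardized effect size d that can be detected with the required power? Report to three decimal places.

d ≈ 0.202

Need Φ(δ − 1.645) = 0.9, so δ = 1.645 + 1.282 = 2.926.
δ = d·√n ⇒ d = δ/√n = 2.926/√209 = 0.2024.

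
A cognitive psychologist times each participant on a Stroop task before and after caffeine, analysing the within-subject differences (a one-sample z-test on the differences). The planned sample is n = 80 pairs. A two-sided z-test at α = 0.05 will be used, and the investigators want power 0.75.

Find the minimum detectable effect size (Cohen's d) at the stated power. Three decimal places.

Need Φ(δ − 1.960) = 0.75, so δ = 1.960 + 0.674 = 2.634.
(Lower-tail contribution to power is negligible for δ > 0.)
δ = d·√n ⇒ d = δ/√n = 2.634/√80 = 0.2945.

d ≈ 0.295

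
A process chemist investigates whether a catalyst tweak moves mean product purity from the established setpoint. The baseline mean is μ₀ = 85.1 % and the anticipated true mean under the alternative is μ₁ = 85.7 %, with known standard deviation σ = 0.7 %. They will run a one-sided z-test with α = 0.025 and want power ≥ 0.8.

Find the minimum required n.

n = 11

Standardized effect: d = |μ₁ − μ₀| / σ = |85.7 − 85.1| / 0.7 = 0.8571
For power 0.8 need Φ(δ − z_{0.025}) = 0.8, so δ = z_{0.025} + z_{0.20} = 1.960 + 0.842 = 2.802.
δ = d·√n ⇒ n = (δ/d)² = (2.802 / 0.8571)² = 10.68.
Round up to the next whole unit.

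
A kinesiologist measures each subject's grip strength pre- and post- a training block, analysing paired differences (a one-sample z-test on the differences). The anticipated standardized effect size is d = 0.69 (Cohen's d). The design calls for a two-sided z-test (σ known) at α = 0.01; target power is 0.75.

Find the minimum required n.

n = 23

Set Φ(δ − 2.576) = 0.75; then δ − 2.576 = Φ⁻¹(0.75) = 0.674, giving δ = 3.250.
(The Φ(−δ − z_{α/2}) term is vanishingly small for δ > 0 and is dropped in the standard sample-size formula.)
δ = d·√n ⇒ n = (δ/d)² = (3.250 / 0.69)² = 22.19.
Round up to the next whole unit.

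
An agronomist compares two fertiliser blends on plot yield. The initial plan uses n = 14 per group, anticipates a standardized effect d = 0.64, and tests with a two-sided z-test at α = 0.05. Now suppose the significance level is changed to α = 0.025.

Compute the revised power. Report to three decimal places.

Power ≈ 0.292

δ = d·√(n/2) = 0.64 × √(14/2) = 1.6933 (unchanged). New critical value: z_{0.0125} = 2.241.
Revised power = Φ(δ − 2.241) + Φ(−δ − 2.241) = Φ(-0.548) + Φ(-3.935) = 0.2918 + 0.0000 = 0.2918.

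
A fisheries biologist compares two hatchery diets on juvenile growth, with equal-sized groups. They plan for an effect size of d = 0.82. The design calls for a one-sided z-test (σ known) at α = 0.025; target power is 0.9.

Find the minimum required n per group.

For power 0.9 need Φ(δ − z_{0.025}) = 0.9, so δ = z_{0.025} + z_{0.10} = 1.960 + 1.282 = 3.242.
δ = d·√(n/2) ⇒ n = 2(δ/d)² = 2 × (3.242 / 0.82)² = 31.25.
Round up to the next whole unit.

n = 32 per group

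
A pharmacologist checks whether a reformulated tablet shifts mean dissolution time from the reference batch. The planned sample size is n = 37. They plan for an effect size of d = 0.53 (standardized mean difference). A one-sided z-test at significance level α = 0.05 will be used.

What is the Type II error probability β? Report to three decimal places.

Noncentrality parameter: δ = d·√n = 0.53 × √37 = 3.2239
Critical value for a one-sided test at α = 0.05: z_α = 1.645.
Power = Φ(δ − 1.645) = Φ(1.579) = 0.9428.
Type II error: β = 1 − power = 1 − 0.9428 = 0.0572.

β ≈ 0.057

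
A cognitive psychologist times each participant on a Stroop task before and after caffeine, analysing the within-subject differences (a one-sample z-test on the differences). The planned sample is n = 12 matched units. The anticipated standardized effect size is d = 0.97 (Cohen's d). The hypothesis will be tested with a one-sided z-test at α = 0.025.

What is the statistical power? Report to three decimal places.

Noncentrality parameter: δ = d·√n = 0.97 × √12 = 3.3602
Critical value for a one-sided test at α = 0.025: z_α = 1.960.
Power = P(Z > 1.960 − δ) = Φ(1.400) = 0.9193.

Power ≈ 0.919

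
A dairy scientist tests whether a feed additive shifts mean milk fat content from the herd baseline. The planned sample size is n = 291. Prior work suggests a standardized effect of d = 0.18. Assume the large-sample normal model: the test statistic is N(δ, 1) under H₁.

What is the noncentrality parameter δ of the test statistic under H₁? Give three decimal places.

The noncentrality parameter scales effect size by the design's sample-size factor: δ = d·√n = 0.18 × √291 = 3.0706

δ ≈ 3.071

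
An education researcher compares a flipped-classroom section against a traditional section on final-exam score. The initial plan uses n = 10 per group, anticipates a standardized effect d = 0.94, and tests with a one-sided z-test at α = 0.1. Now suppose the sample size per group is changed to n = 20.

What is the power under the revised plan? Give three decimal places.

With n = 20 per group: δ = d·√(n/2) = 0.94 × √(20/2) = 2.9725. Critical value z_{0.1} = 1.282.
Revised power = Φ(δ − 1.282) = Φ(1.691) = 0.9546.

Power ≈ 0.955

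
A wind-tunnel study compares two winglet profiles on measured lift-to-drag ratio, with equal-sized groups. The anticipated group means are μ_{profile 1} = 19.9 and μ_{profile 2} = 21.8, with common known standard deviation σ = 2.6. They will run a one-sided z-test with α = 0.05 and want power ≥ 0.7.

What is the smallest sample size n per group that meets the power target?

n = 18 per group

Standardized effect: d = |μ_{profile 1} − μ_{profile 2}| / σ = |19.9 − 21.8| / 2.6 = 0.7308
Set Φ(δ − 1.645) = 0.7; then δ − 1.645 = Φ⁻¹(0.7) = 0.524, giving δ = 2.169.
δ = d·√(n/2) ⇒ n = 2(δ/d)² = 2 × (2.169 / 0.7308)² = 17.62.
Rounding up, n = 18 per group.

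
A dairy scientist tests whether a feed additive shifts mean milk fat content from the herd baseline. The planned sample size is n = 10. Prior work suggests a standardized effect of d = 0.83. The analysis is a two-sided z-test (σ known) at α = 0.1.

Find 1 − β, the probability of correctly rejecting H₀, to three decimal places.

Power ≈ 0.836

Noncentrality parameter: δ = d·√n = 0.83 × √10 = 2.6247
Two-sided α = 0.1 → critical value z_{0.05} = 1.645.
Power = Φ(δ − 1.645) + Φ(−δ − 1.645) = Φ(0.980) + Φ(-4.270) = 0.8364 + 0.0000 = 0.8364.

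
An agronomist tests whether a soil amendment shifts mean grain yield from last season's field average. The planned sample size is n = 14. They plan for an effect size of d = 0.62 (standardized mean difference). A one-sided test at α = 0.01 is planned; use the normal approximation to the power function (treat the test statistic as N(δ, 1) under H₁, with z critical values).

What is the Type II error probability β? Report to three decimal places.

Noncentrality parameter: δ = d·√n = 0.62 × √14 = 2.3198
Critical value for a one-sided test at α = 0.01: z_α = 2.326.
Power = P(Z > 2.326 − δ) = Φ(-0.007) = 0.4974.
Type II error: β = 1 − power = 1 − 0.4974 = 0.5026.

β ≈ 0.503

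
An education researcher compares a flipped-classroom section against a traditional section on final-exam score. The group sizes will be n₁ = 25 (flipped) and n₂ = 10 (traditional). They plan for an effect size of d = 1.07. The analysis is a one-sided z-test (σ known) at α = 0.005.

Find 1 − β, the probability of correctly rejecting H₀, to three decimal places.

Power ≈ 0.612

Noncentrality parameter: λ = d / √(1/n₁ + 1/n₂) = 1.07 / √(1/25 + 1/10) = 2.8597
One-sided α = 0.005 → critical value z_{0.005} = 2.576.
Power = Φ(λ − 2.576) = Φ(0.284) = 0.6117.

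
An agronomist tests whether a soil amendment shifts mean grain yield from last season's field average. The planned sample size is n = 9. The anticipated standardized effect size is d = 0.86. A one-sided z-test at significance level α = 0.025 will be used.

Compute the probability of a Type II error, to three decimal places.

β ≈ 0.268

Noncentrality parameter: δ = d·√n = 0.86 × √9 = 2.5800
One-sided α = 0.025 → critical value z_{0.025} = 1.960.
Power = Φ(δ − 1.960) = Φ(0.620) = 0.7324.
Type II error: β = 1 − power = 1 − 0.7324 = 0.2676.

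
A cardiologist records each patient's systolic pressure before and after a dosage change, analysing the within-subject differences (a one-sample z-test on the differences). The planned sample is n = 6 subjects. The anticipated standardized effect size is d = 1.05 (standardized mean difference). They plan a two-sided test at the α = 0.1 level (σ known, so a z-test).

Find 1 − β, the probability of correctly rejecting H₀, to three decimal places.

Power ≈ 0.823

Noncentrality parameter: δ = d·√n = 1.05 × √6 = 2.5720
Two-sided α = 0.1 → critical value z_{0.05} = 1.645.
Power = Φ(δ − 1.645) + Φ(−δ − 1.645) = Φ(0.927) + Φ(-4.217) = 0.8231 + 0.0000 = 0.8231.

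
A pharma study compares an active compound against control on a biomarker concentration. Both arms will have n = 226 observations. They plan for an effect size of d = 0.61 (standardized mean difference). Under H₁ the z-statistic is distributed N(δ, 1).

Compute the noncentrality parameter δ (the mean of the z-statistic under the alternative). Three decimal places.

δ ≈ 6.484

δ = d·√(n/2) = 0.61 × √(226/2) = 6.4844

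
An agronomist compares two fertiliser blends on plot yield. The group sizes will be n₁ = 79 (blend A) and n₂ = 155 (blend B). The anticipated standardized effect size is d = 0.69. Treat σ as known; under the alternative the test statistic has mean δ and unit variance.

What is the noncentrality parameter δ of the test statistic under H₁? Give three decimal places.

δ ≈ 4.991

The noncentrality parameter scales effect size by the design's sample-size factor: δ = d / √(1/n₁ + 1/n₂) = 0.69 / √(1/79 + 1/155) = 4.9914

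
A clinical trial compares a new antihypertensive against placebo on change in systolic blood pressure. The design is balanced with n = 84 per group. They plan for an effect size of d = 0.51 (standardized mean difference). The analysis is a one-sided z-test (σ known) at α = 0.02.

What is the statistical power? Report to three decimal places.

Power ≈ 0.895

Noncentrality parameter: δ = d·√(n/2) = 0.51 × √(84/2) = 3.3052
One-sided α = 0.02 → critical value z_{0.02} = 2.054.
Power = P(Z > 2.054 − δ) = Φ(1.251) = 0.8946.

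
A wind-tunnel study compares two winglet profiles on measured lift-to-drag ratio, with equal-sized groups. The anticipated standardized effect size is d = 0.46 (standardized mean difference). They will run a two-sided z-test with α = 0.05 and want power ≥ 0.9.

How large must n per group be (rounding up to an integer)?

n = 100 per group

For power 0.9 need Φ(δ − z_{0.025}) = 0.9, so δ = z_{0.025} + z_{0.10} = 1.960 + 1.282 = 3.242.
(For δ > 0 the lower-tail rejection region contributes negligibly to power, so the one-term inversion is standard.)
δ = d·√(n/2) ⇒ n = 2(δ/d)² = 2 × (3.242 / 0.46)² = 99.31.
Rounding up, n = 100 per group.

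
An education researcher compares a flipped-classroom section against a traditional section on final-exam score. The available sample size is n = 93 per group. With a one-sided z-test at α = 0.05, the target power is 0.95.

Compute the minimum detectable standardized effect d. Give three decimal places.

d ≈ 0.482

Need Φ(δ − 1.645) = 0.95, so δ = 1.645 + 1.645 = 3.290.
δ = d·√(n/2) ⇒ d = δ/√(n/2) = 3.290/√(93/2) = 0.4824.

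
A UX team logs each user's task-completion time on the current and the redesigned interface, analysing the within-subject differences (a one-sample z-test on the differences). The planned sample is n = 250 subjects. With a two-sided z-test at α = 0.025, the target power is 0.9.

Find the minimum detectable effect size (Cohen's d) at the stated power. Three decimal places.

d ≈ 0.223

Need Φ(δ − 2.241) = 0.9, so δ = 2.241 + 1.282 = 3.523.
(The second rejection-region term Φ(−δ − z_{α/2}) is negligible and dropped.)
δ = d·√n ⇒ d = δ/√n = 3.523/√250 = 0.2228.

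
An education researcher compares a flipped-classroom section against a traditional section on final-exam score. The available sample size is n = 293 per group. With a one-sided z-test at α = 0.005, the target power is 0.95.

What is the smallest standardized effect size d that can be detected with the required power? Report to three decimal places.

Required noncentrality: δ = z_{0.005} + z_{0.05} = 2.576 + 1.645 = 4.221.
δ = d·√(n/2) ⇒ d = δ/√(n/2) = 4.221/√(293/2) = 0.3487.

d ≈ 0.349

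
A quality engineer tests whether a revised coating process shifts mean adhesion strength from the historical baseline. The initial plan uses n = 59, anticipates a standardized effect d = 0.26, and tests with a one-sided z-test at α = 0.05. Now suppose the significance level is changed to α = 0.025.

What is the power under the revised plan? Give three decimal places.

δ = d·√n = 0.26 × √59 = 1.9971 (unchanged). New critical value: z_{0.025} = 1.960.
Revised power = Φ(δ − 1.960) = Φ(0.037) = 0.5148.

Power ≈ 0.515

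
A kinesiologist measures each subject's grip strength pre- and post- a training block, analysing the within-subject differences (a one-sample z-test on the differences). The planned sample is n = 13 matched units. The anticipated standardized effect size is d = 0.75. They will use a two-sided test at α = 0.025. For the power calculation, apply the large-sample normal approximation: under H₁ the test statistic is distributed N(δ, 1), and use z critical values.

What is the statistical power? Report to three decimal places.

Noncentrality parameter: λ = d·√n = 0.75 × √13 = 2.7042
Critical value for a two-sided test at α = 0.025: z_{α/2} = 2.241.
Power = Φ(λ − 2.241) + Φ(−λ − 2.241) = Φ(0.463) + Φ(-4.946) = 0.6782 + 0.0000 = 0.6782.

Power ≈ 0.678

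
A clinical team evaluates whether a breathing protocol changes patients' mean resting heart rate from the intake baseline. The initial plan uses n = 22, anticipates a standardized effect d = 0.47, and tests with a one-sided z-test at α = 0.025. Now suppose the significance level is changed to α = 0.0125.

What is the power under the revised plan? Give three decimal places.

δ = d·√n = 0.47 × √22 = 2.2045 (unchanged). New critical value: z_{0.0125} = 2.241.
Revised power = P(Z > 2.241 − δ) = Φ(-0.037) = 0.4853.

Power ≈ 0.485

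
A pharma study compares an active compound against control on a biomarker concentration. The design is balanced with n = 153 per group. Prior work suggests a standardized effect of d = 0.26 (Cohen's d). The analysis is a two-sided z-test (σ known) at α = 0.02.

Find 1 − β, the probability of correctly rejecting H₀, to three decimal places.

Noncentrality parameter: δ = d·√(n/2) = 0.26 × √(153/2) = 2.2741
Critical value for a two-sided test at α = 0.02: z_{α/2} = 2.326.
Power = Φ(δ − 2.326) + Φ(−δ − 2.326) = Φ(-0.052) + Φ(-4.600) = 0.4792 + 0.0000 = 0.4792.

Power ≈ 0.479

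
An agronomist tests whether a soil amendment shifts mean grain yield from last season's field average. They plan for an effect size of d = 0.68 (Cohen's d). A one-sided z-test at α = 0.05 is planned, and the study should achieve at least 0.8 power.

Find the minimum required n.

n = 14

For power 0.8 need Φ(δ − z_{0.05}) = 0.8, so δ = z_{0.05} + z_{0.20} = 1.645 + 0.842 = 2.486.
δ = d·√n ⇒ n = (δ/d)² = (2.486 / 0.68)² = 13.37.
Round up to the next whole unit.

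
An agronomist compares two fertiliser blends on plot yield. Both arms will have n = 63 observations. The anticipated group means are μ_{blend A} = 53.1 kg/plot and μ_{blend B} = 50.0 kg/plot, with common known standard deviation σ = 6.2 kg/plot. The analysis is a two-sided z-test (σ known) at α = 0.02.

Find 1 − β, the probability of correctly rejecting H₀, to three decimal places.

Power ≈ 0.684

Standardized effect: d = |μ_{blend A} − μ_{blend B}| / σ = |53.1 − 50.0| / 6.2 = 0.5000
Noncentrality parameter: δ = d·√(n/2) = 0.5000 × √(63/2) = 2.8062
Critical value for a two-sided test at α = 0.02: z_{α/2} = 2.326.
Power = Φ(δ − 2.326) + Φ(−δ − 2.326) = Φ(0.480) + Φ(-5.133) = 0.6843 + 0.0000 = 0.6843.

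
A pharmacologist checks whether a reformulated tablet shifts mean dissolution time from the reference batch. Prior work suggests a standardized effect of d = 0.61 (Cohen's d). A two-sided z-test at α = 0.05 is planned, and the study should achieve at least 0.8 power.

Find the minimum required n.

For power 0.8 need Φ(δ − z_{0.025}) = 0.8, so δ = z_{0.025} + z_{0.20} = 1.960 + 0.842 = 2.802.
(The Φ(−δ − z_{α/2}) term is vanishingly small for δ > 0 and is dropped in the standard sample-size formula.)
δ = d·√n ⇒ n = (δ/d)² = (2.802 / 0.61)² = 21.09.
Round up to the next whole unit.

n = 22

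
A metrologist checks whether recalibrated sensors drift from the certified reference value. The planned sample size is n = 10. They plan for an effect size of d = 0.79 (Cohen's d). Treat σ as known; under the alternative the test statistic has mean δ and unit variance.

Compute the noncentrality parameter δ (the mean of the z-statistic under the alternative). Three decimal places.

The noncentrality parameter scales effect size by the design's sample-size factor: δ = d·√n = 0.79 × √10 = 2.4982

δ ≈ 2.498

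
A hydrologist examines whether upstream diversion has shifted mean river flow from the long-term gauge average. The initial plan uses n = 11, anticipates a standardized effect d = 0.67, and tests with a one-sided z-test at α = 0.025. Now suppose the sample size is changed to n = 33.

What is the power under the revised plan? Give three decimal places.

Power ≈ 0.971

With n = 33: δ = d·√n = 0.67 × √33 = 3.8489. Critical value z_{0.025} = 1.960.
Revised power = P(Z > 1.960 − δ) = Φ(1.889) = 0.9705.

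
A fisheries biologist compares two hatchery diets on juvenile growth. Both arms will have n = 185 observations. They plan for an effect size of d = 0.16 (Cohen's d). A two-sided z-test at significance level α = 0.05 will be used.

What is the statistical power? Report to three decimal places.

Noncentrality parameter: δ = d·√(n/2) = 0.16 × √(185/2) = 1.5388
Critical value for a two-sided test at α = 0.05: z_{α/2} = 1.960.
Power = Φ(δ − 1.960) + Φ(−δ − 1.960) = Φ(-0.421) + Φ(-3.499) = 0.3368 + 0.0002 = 0.3371.

Power ≈ 0.337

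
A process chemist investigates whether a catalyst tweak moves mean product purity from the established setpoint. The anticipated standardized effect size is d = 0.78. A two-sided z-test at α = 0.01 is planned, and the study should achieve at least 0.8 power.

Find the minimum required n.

n = 20

For power 0.8 need Φ(δ − z_{0.005}) = 0.8, so δ = z_{0.005} + z_{0.20} = 2.576 + 0.842 = 3.417.
(Ignoring the negligible lower-tail rejection probability gives the usual closed-form inversion.)
δ = d·√n ⇒ n = (δ/d)² = (3.417 / 0.78)² = 19.20.
Rounding up, n = 20.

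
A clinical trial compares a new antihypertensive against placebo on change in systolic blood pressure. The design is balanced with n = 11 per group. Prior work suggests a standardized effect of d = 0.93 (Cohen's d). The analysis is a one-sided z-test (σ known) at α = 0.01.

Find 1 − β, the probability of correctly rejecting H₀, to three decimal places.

Noncentrality parameter: δ = d·√(n/2) = 0.93 × √(11/2) = 2.1810
Critical value for a one-sided test at α = 0.01: z_α = 2.326.
Power = P(Z > 2.326 − δ) = Φ(-0.145) = 0.4422.

Power ≈ 0.442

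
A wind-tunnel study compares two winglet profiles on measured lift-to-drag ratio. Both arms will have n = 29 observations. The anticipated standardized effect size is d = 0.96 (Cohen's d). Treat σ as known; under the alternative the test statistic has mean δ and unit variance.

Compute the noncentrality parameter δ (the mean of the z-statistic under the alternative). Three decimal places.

δ = d·√(n/2) = 0.96 × √(29/2) = 3.6556

δ ≈ 3.656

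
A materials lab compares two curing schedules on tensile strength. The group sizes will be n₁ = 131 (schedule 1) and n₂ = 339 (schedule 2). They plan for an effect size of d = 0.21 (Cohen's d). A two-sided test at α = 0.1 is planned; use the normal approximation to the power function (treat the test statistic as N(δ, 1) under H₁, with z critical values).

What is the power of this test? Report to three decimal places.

Power ≈ 0.654

Noncentrality parameter: δ = d / √(1/n₁ + 1/n₂) = 0.21 / √(1/131 + 1/339) = 2.0413
Critical value for a two-sided test at α = 0.1: z_{α/2} = 1.645.
Power = Φ(δ − 1.645) + Φ(−δ − 1.645) = Φ(0.396) + Φ(-3.686) = 0.6541 + 0.0001 = 0.6542.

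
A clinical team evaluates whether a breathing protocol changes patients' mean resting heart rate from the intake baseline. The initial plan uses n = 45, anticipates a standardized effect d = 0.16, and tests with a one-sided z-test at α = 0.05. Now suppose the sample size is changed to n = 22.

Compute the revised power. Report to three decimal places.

Power ≈ 0.186

With n = 22: δ = d·√n = 0.16 × √22 = 0.7505. Critical value z_{0.05} = 1.645.
Revised power = P(Z > 1.645 − δ) = Φ(-0.894) = 0.1856.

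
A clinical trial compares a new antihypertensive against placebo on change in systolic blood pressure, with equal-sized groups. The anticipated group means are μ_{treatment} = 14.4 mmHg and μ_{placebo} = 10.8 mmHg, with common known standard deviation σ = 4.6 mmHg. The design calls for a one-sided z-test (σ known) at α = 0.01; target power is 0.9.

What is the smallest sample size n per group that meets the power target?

n = 43 per group

Standardized effect: d = |μ_{treatment} − μ_{placebo}| / σ = |14.4 − 10.8| / 4.6 = 0.7826
Set Φ(δ − 2.326) = 0.9; then δ − 2.326 = Φ⁻¹(0.9) = 1.282, giving δ = 3.608.
δ = d·√(n/2) ⇒ n = 2(δ/d)² = 2 × (3.608 / 0.7826)² = 42.51.
Round up to the next whole unit.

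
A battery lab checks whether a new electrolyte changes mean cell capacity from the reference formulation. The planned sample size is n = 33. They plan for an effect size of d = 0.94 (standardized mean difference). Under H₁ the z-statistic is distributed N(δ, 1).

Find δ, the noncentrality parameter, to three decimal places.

The noncentrality parameter scales effect size by the design's sample-size factor: δ = d·√n = 0.94 × √33 = 5.3999

δ ≈ 5.400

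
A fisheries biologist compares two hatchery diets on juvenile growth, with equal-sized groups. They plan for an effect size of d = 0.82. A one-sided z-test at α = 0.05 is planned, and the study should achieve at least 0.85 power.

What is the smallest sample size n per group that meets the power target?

For power 0.85 need Φ(δ − z_{0.05}) = 0.85, so δ = z_{0.05} + z_{0.15} = 1.645 + 1.036 = 2.681.
δ = d·√(n/2) ⇒ n = 2(δ/d)² = 2 × (2.681 / 0.82)² = 21.38.
Rounding up, n = 22 per group.

n = 22 per group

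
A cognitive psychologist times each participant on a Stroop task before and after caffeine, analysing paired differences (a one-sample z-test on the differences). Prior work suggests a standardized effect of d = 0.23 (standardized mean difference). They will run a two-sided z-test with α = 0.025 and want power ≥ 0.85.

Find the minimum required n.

Set Φ(δ − 2.241) = 0.85; then δ − 2.241 = Φ⁻¹(0.85) = 1.036, giving δ = 3.278.
(Ignoring the negligible lower-tail rejection probability gives the usual closed-form inversion.)
δ = d·√n ⇒ n = (δ/d)² = (3.278 / 0.23)² = 203.10.
Round up to the next whole unit.

n = 204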